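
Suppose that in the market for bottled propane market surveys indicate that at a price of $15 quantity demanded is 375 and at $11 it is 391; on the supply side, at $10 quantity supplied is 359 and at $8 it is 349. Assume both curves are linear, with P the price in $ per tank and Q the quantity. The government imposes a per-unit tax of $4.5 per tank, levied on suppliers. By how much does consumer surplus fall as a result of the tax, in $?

Demand slope: (391 − 375)/(11 − 15) = -4, so Qd = 435 − 4P.
Supply slope: (349 − 359)/(8 − 10) = 5, so Qs = 5P + 309.
Without the tax, 435 − 4P = 5P + 309 gives 9P = 126, so P* = $14 and Q* = 379.
With the tax collected from suppliers, supply shifts: Qs = 5(P − 4.5) + 309.
Solving gives Q = 369 with consumers paying $16.5 and suppliers receiving $12 (the $4.5 wedge).
ΔCS is the trapezoid between Q = 369 and Q = 379 of height $2.5: ½ · (379 + 369) · 2.5 = $935.

Consumer surplus falls by $935.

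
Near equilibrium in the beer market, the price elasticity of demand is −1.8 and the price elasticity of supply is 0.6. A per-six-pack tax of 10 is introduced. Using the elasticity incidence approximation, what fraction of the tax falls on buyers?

Buyers' share ≈ 0.25.

Incidence ratio: buyers' share ≈ εs / (εs + |εd|) = 0.6 / (0.6 + 1.8) = 0.25.
Supply is the less elastic side, so buyers bear the smaller share.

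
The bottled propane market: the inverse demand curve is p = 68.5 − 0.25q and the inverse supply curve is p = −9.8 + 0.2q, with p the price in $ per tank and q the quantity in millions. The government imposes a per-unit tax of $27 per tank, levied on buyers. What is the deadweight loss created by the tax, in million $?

Deadweight loss = $810 million.

Inverting to q(p) form: qd = 274 − 4p; qs = 5p + 49.
Without the tax, 274 − 4p = 5p + 49 gives 9p = 225, so p* = $25 and q* = 174.
With the tax collected from buyers, demand (in seller-price terms) shifts: qd = 274 − 4(p + 27).
New equilibrium: buyers pay $40, suppliers receive $13, q = 114. (Wedge: pb − ps = 27.)
Quantity falls by |ΔQ| = |174 − 114| = 60.
DWL = ½ · t · |ΔQ| = ½ · 27 · 60 = $810.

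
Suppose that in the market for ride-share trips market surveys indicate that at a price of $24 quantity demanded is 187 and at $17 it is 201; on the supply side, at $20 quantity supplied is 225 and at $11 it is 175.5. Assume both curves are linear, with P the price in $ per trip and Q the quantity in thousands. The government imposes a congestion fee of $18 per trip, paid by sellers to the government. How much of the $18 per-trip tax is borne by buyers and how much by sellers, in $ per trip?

Buyers bear $13.2 per trip; sellers bear $4.8 per trip.

Demand slope: (201 − 187)/(17 − 24) = -2, so Qd = 235 − 2P.
Supply slope: (175.5 − 225)/(11 − 20) = 5.5, so Qs = 5.5P + 115.
Without the tax, 235 − 2P = 5.5P + 115 gives 7.5P = 120, so P* = $16 and Q* = 203.
With the tax collected from sellers, supply shifts: Qs = 5.5(P − 18) + 115.
New equilibrium: buyers pay $29.2, sellers receive $11.2, Q = 176.6. (Wedge: Pb − Ps = 18.)
Burden on buyers: $13.2; on sellers: $4.8. (They sum to $18.)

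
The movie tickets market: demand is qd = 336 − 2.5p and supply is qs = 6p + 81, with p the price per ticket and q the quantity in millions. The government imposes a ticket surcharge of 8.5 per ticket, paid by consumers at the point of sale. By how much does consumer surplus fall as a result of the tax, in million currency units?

Consumer surplus falls by 1521 million.

Without the tax, 336 − 2.5p = 6p + 81 gives 8.5p = 255, so p* = 30 and q* = 261.
With the tax collected from consumers, demand (in seller-price terms) shifts: qd = 336 − 2.5(p + 8.5).
New equilibrium: consumers pay 36, sellers receive 27.5, q = 246. (Wedge: pb − ps = 8.5.)
ΔCS is the trapezoid between Q = 246 and Q = 261 of height 6: ½ · (261 + 246) · 6 = 1521.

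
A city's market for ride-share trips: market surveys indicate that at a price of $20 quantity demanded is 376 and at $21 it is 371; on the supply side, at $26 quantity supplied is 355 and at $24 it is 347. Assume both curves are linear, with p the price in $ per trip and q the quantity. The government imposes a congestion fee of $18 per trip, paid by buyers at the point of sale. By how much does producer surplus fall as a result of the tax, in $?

Producer surplus falls by $3310.

Demand slope: (371 − 376)/(21 − 20) = -5, so qd = 476 − 5p.
Supply slope: (347 − 355)/(24 − 26) = 4, so qs = 4p + 251.
Without the tax, 476 − 5p = 4p + 251 gives 9p = 225, so p* = $25 and q* = 351.
With the tax collected from buyers, demand (in seller-price terms) shifts: qd = 476 − 5(p + 18).
New equilibrium: buyers pay $33, sellers receive $15, q = 311. (Wedge: pb − ps = 18.)
ΔPS is the trapezoid between Q = 311 and Q = 351 of height $10: ½ · (351 + 311) · 10 = $3310.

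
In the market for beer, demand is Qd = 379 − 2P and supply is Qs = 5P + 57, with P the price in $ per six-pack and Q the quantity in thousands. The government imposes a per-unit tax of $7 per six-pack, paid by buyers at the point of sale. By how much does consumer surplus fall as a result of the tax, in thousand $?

Consumer surplus falls by $1410 thousand.

Without the tax, 379 − 2P = 5P + 57 gives 7P = 322, so P* = $46 and Q* = 287.
With the tax collected from buyers, demand (in seller-price terms) shifts: Qd = 379 − 2(P + 7).
Solving gives Q = 277 with buyers paying $51 and producers receiving $44 (the $7 wedge).
ΔCS is the trapezoid between Q = 277 and Q = 287 of height $5: ½ · (287 + 277) · 5 = $1410.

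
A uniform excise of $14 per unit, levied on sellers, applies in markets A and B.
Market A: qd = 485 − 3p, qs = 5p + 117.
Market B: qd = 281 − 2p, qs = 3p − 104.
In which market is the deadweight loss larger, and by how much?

Market A, by $66.15.

Market A: pre-tax p* = $46, q* = 347; post-tax q = 320.75; deadweight loss = $183.75.
Market B: pre-tax p* = $77, q* = 127; post-tax q = 110.2; deadweight loss = $117.6.
Difference: $183.75 vs $117.6 → market A is larger by $66.15.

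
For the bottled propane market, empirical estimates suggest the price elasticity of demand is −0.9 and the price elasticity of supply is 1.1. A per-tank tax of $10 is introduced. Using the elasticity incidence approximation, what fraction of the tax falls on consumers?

Incidence ratio: consumers' share ≈ εs / (εs + |εd|) = 1.1 / (1.1 + 0.9) = 0.55.
Supply is the more elastic side, so consumers bear the larger share.

Consumers' share ≈ 0.55.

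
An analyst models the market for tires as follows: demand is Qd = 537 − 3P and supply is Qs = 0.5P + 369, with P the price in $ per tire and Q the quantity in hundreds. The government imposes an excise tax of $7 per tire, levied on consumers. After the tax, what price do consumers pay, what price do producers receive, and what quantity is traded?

Without the tax, 537 − 3P = 0.5P + 369 gives 3.5P = 168, so P* = $48 and Q* = 393.
With the tax collected from consumers, demand (in seller-price terms) shifts: Qd = 537 − 3(P + 7).
New equilibrium: consumers pay $49, producers receive $42, Q = 390. (Wedge: Pb − Ps = 7.)
The less price-elastic side of the market bears the larger share of a per-unit tax.

Consumers pay $49; producers receive $42; quantity = 390.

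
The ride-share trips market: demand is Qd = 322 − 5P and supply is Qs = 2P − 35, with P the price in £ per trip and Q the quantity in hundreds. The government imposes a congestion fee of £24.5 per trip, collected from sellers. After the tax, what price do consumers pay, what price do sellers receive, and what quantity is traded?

Before the tax: set 322 − 5P = 2P − 35 → P* = £51, Q* = 67.
With the tax collected from sellers, supply shifts: Qs = 2(P − 24.5) − 35.
Solving gives Q = 32 with consumers paying £58 and sellers receiving £33.5 (the £24.5 wedge).
The less price-elastic side of the market bears the larger share of a per-unit tax.

Consumers pay £58; sellers receive £33.5; quantity = 32.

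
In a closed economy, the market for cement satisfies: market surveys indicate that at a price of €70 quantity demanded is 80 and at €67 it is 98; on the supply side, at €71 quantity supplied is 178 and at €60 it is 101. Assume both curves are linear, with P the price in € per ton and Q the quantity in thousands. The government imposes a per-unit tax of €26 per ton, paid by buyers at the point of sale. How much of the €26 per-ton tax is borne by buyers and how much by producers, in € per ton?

Demand slope: (98 − 80)/(67 − 70) = -6, so Qd = 500 − 6P.
Supply slope: (101 − 178)/(60 − 71) = 7, so Qs = 7P − 319.
Without the tax, 500 − 6P = 7P − 319 gives 13P = 819, so P* = €63 and Q* = 122.
With the tax collected from buyers, demand (in seller-price terms) shifts: Qd = 500 − 6(P + 26).
Solving gives Q = 38 with buyers paying €77 and producers receiving €51 (the €26 wedge).
Burden on buyers: €14; on producers: €12. (They sum to €26.)

Buyers bear €14 per ton; producers bear €12 per ton.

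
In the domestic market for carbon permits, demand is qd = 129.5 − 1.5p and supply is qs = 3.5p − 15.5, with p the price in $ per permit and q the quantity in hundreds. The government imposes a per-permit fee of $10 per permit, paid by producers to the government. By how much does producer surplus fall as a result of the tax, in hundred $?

Before the tax: set 129.5 − 1.5p = 3.5p − 15.5 → p* = $29, q* = 86.
With the tax collected from producers, supply shifts: qs = 3.5(p − 10) − 15.5.
Solving gives q = 75.5 with consumers paying $36 and producers receiving $26 (the $10 wedge).
ΔPS is the trapezoid between Q = 75.5 and Q = 86 of height $3: ½ · (86 + 75.5) · 3 = $242.25.

Producer surplus falls by $242.25 hundred.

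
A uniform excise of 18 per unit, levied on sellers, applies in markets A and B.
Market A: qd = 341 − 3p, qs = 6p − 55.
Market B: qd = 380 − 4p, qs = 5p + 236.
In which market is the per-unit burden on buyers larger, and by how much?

Market A: pre-tax p* = 44, q* = 209; post-tax q = 173; per-unit burden on buyers = 12.
Market B: pre-tax p* = 16, q* = 316; post-tax q = 276; per-unit burden on buyers = 10.
Difference: 12 vs 10 → market A is larger by 2.

Market A, by 2.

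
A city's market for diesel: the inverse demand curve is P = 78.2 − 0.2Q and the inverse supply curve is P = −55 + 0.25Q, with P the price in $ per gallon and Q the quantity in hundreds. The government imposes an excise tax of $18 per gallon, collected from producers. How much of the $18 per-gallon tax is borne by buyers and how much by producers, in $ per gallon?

Buyers bear $8 per gallon; producers bear $10 per gallon.

Inverting to Q(P) form: Qd = 391 − 5P; Qs = 4P + 220.
Without the tax, 391 − 5P = 4P + 220 gives 9P = 171, so P* = $19 and Q* = 296.
With the tax collected from producers, supply shifts: Qs = 4(P − 18) + 220.
New equilibrium: buyers pay $27, producers receive $9, Q = 256. (Wedge: Pb − Ps = 18.)
Burden on buyers: $8; on producers: $10. (They sum to $18.)
The less price-elastic side of the market bears the larger share of a per-unit tax.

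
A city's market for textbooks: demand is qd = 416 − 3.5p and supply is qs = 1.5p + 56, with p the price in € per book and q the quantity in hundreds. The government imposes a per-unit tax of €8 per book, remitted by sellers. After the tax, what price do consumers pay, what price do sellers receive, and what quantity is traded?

Without the tax, 416 − 3.5p = 1.5p + 56 gives 5p = 360, so p* = €72 and q* = 164.
With the tax collected from sellers, supply shifts: qs = 1.5(p − 8) + 56.
Solving gives q = 155.6 with consumers paying €74.4 and sellers receiving €66.4 (the €8 wedge).
The less price-elastic side of the market bears the larger share of a per-unit tax.

Consumers pay €74.4; sellers receive €66.4; quantity = 155.6.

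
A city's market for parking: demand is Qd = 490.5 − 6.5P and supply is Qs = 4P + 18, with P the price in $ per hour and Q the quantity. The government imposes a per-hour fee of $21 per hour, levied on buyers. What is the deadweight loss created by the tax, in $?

Deadweight loss = $546.

Before the tax: set 490.5 − 6.5P = 4P + 18 → P* = $45, Q* = 198.
With the tax collected from buyers, demand (in seller-price terms) shifts: Qd = 490.5 − 6.5(P + 21).
Solving gives Q = 146 with buyers paying $53 and sellers receiving $32 (the $21 wedge).
Quantity falls by |ΔQ| = |198 − 146| = 52.
DWL = ½ · t · |ΔQ| = ½ · 21 · 52 = $546.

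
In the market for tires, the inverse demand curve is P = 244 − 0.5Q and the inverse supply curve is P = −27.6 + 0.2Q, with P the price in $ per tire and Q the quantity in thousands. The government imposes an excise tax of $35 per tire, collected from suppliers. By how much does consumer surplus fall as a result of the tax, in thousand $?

Consumer surplus falls by $9075 thousand.

Inverting to Q(P) form: Qd = 488 − 2P; Qs = 5P + 138.
Before the tax: set 488 − 2P = 5P + 138 → P* = $50, Q* = 388.
With the tax collected from suppliers, supply shifts: Qs = 5(P − 35) + 138.
New equilibrium: buyers pay $75, suppliers receive $40, Q = 338. (Wedge: Pb − Ps = 35.)
ΔCS is the trapezoid between Q = 338 and Q = 388 of height $25: ½ · (388 + 338) · 25 = $9075.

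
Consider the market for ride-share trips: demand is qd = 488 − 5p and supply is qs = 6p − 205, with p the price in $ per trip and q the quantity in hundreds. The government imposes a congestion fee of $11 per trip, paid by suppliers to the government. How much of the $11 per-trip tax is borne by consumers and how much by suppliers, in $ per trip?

Consumers bear $6 per trip; suppliers bear $5 per trip.

Without the tax, 488 − 5p = 6p − 205 gives 11p = 693, so p* = $63 and q* = 173.
With the tax collected from suppliers, supply shifts: qs = 6(p − 11) − 205.
Solving gives q = 143 with consumers paying $69 and suppliers receiving $58 (the $11 wedge).
Burden on consumers: $6; on suppliers: $5. (They sum to $11.)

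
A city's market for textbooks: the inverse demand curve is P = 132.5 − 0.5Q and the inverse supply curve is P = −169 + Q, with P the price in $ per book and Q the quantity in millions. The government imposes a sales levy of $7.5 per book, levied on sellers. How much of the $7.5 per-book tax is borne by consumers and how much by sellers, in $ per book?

Consumers bear $2.5 per book; sellers bear $5 per book.

Inverting to Q(P) form: Qd = 265 − 2P; Qs = P + 169.
Without the tax, 265 − 2P = P + 169 gives 3P = 96, so P* = $32 and Q* = 201.
With the tax collected from sellers, supply shifts: Qs = (P − 7.5) + 169.
New equilibrium: consumers pay $34.5, sellers receive $27, Q = 196. (Wedge: Pb − Ps = 7.5.)
Burden on consumers: $2.5; on sellers: $5. (They sum to $7.5.)
The less price-elastic side of the market bears the larger share of a per-unit tax.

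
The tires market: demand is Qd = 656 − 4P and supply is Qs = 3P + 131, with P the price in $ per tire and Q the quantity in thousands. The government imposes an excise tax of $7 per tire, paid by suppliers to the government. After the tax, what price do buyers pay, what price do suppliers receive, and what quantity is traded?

Without the tax, 656 − 4P = 3P + 131 gives 7P = 525, so P* = $75 and Q* = 356.
With the tax collected from suppliers, supply shifts: Qs = 3(P − 7) + 131.
New equilibrium: buyers pay $78, suppliers receive $71, Q = 344. (Wedge: Pb − Ps = 7.)
The less price-elastic side of the market bears the larger share of a per-unit tax.

Buyers pay $78; suppliers receive $71; quantity = 344.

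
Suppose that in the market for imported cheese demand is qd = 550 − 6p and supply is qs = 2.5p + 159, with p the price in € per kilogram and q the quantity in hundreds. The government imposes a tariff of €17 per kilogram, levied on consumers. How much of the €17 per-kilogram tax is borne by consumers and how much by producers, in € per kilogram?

Without the tax, 550 − 6p = 2.5p + 159 gives 8.5p = 391, so p* = €46 and q* = 274.
With the tax collected from consumers, demand (in seller-price terms) shifts: qd = 550 − 6(p + 17).
Solving gives q = 244 with consumers paying €51 and producers receiving €34 (the €17 wedge).
Burden on consumers: €5; on producers: €12. (They sum to €17.)
The less price-elastic side of the market bears the larger share of a per-unit tax.

Consumers bear €5 per kilogram; producers bear €12 per kilogram.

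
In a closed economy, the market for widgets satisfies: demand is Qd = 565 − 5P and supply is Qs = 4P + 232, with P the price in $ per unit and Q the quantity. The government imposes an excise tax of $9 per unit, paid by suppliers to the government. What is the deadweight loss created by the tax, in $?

Before the tax: set 565 − 5P = 4P + 232 → P* = $37, Q* = 380.
With the tax collected from suppliers, supply shifts: Qs = 4(P − 9) + 232.
New equilibrium: buyers pay $41, suppliers receive $32, Q = 360. (Wedge: Pb − Ps = 9.)
Quantity falls by |ΔQ| = |380 − 360| = 20.
DWL = ½ · t · |ΔQ| = ½ · 9 · 20 = $90.

Deadweight loss = $90.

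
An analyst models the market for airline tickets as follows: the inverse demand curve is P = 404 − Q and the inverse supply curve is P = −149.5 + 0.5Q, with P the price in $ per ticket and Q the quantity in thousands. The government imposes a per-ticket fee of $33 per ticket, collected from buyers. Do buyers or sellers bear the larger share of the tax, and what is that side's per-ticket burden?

Inverting to Q(P) form: Qd = 404 − P; Qs = 2P + 299.
Before the tax: set 404 − P = 2P + 299 → P* = $35, Q* = 369.
With the tax collected from buyers, demand (in seller-price terms) shifts: Qd = 404 − (P + 33).
New equilibrium: buyers pay $57, sellers receive $24, Q = 347. (Wedge: Pb − Ps = 33.)
Per-ticket burden: buyers $22, sellers $11.
Buyers take the larger share because demand is less price-elastic here (demand slope 1 vs supply slope 2).
The less price-elastic side of the market bears the larger share of a per-unit tax.

Buyers bear the larger share: $22 per ticket.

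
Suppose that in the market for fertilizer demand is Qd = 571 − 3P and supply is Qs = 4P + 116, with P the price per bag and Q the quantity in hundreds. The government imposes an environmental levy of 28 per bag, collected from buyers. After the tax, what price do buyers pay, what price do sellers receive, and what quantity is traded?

Buyers pay 81; sellers receive 53; quantity = 328.

Before the tax: set 571 − 3P = 4P + 116 → P* = 65, Q* = 376.
With the tax collected from buyers, demand (in seller-price terms) shifts: Qd = 571 − 3(P + 28).
Solving gives Q = 328 with buyers paying 81 and sellers receiving 53 (the 28 wedge).
The less price-elastic side of the market bears the larger share of a per-unit tax.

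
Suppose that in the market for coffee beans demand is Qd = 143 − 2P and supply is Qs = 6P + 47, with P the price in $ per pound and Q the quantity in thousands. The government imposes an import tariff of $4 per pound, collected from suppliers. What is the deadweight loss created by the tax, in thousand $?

Deadweight loss = $12 thousand.

Before the tax: set 143 − 2P = 6P + 47 → P* = $12, Q* = 119.
With the tax collected from suppliers, supply shifts: Qs = 6(P − 4) + 47.
Solving gives Q = 113 with consumers paying $15 and suppliers receiving $11 (the $4 wedge).
Quantity falls by |ΔQ| = |119 − 113| = 6.
DWL = ½ · t · |ΔQ| = ½ · 4 · 6 = $12.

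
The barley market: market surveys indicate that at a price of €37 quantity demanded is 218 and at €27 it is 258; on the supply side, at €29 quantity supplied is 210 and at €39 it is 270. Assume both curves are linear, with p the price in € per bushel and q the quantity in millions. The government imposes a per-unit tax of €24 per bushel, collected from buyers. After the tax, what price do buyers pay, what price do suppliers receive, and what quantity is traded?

Demand slope: (258 − 218)/(27 − 37) = -4, so qd = 366 − 4p.
Supply slope: (270 − 210)/(39 − 29) = 6, so qs = 6p + 36.
Before the tax: set 366 − 4p = 6p + 36 → p* = €33, q* = 234.
With the tax collected from buyers, demand (in seller-price terms) shifts: qd = 366 − 4(p + 24).
Solving gives q = 176.4 with buyers paying €47.4 and suppliers receiving €23.4 (the €24 wedge).

Buyers pay €47.4; suppliers receive €23.4; quantity = 176.4.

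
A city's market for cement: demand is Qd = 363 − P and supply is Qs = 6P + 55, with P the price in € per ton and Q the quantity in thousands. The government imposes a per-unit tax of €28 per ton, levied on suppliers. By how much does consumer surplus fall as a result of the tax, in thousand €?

Without the tax, 363 − P = 6P + 55 gives 7P = 308, so P* = €44 and Q* = 319.
With the tax collected from suppliers, supply shifts: Qs = 6(P − 28) + 55.
New equilibrium: buyers pay €68, suppliers receive €40, Q = 295. (Wedge: Pb − Ps = 28.)
ΔCS is the trapezoid between Q = 295 and Q = 319 of height €24: ½ · (319 + 295) · 24 = €7368.

Consumer surplus falls by €7368 thousand.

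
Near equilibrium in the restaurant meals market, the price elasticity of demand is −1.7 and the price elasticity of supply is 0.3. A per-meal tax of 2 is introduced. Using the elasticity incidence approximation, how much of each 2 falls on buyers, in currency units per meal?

Incidence ratio: buyers' share ≈ εs / (εs + |εd|) = 0.3 / (0.3 + 1.7) = 0.15.
So buyers bear ≈ 0.15 × 2 = 0.3; producers bear 1.7.

Buyers bear ≈ 0.3 per meal.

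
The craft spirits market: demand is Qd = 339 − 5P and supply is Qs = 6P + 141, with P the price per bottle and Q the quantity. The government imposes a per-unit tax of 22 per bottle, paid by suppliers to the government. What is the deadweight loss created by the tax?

Without the tax, 339 − 5P = 6P + 141 gives 11P = 198, so P* = 18 and Q* = 249.
With the tax collected from suppliers, supply shifts: Qs = 6(P − 22) + 141.
Solving gives Q = 189 with buyers paying 30 and suppliers receiving 8 (the 22 wedge).
Quantity falls by |ΔQ| = |249 − 189| = 60.
DWL = ½ · t · |ΔQ| = ½ · 22 · 60 = 660.

Deadweight loss = 660.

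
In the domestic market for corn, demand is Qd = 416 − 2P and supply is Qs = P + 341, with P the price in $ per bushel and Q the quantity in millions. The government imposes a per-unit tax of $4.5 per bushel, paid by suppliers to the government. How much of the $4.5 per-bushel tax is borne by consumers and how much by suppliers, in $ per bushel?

Before the tax: set 416 − 2P = P + 341 → P* = $25, Q* = 366.
With the tax collected from suppliers, supply shifts: Qs = (P − 4.5) + 341.
New equilibrium: consumers pay $26.5, suppliers receive $22, Q = 363. (Wedge: Pb − Ps = 4.5.)
Burden on consumers: $1.5; on suppliers: $3. (They sum to $4.5.)

Consumers bear $1.5 per bushel; suppliers bear $3 per bushel.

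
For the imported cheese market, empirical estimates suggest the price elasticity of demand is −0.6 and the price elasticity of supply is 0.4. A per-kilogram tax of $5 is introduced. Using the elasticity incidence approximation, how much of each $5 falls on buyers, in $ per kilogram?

Buyers bear ≈ $2 per kilogram.

Incidence ratio: buyers' share ≈ εs / (εs + |εd|) = 0.4 / (0.4 + 0.6) = 0.4.
So buyers bear ≈ 0.4 × $5 = $2; producers bear $3.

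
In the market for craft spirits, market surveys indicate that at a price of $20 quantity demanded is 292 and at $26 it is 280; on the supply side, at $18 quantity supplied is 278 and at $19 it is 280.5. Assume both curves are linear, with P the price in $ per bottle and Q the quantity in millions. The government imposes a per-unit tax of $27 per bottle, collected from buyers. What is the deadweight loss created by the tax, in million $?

Deadweight loss = $405 million.

Demand slope: (280 − 292)/(26 − 20) = -2, so Qd = 332 − 2P.
Supply slope: (280.5 − 278)/(19 − 18) = 2.5, so Qs = 2.5P + 233.
Before the tax: set 332 − 2P = 2.5P + 233 → P* = $22, Q* = 288.
With the tax collected from buyers, demand (in seller-price terms) shifts: Qd = 332 − 2(P + 27).
Solving gives Q = 258 with buyers paying $37 and suppliers receiving $10 (the $27 wedge).
Quantity falls by |ΔQ| = |288 − 258| = 30.
DWL = ½ · t · |ΔQ| = ½ · 27 · 30 = $405.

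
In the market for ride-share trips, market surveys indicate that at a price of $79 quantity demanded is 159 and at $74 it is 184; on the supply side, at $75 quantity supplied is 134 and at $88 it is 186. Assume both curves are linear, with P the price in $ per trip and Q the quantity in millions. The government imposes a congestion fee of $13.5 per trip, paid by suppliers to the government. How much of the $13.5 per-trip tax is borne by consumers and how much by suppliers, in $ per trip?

Consumers bear $6 per trip; suppliers bear $7.5 per trip.

Demand slope: (184 − 159)/(74 − 79) = -5, so Qd = 554 − 5P.
Supply slope: (186 − 134)/(88 − 75) = 4, so Qs = 4P − 166.
Before the tax: set 554 − 5P = 4P − 166 → P* = $80, Q* = 154.
With the tax collected from suppliers, supply shifts: Qs = 4(P − 13.5) − 166.
Solving gives Q = 124 with consumers paying $86 and suppliers receiving $72.5 (the $13.5 wedge).
Burden on consumers: $6; on suppliers: $7.5. (They sum to $13.5.)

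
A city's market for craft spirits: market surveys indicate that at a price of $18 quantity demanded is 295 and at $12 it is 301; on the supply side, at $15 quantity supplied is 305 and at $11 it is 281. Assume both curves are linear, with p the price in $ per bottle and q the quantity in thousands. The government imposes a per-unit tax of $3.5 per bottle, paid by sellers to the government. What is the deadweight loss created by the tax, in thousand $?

Demand slope: (301 − 295)/(12 − 18) = -1, so qd = 313 − p.
Supply slope: (281 − 305)/(11 − 15) = 6, so qs = 6p + 215.
Before the tax: set 313 − p = 6p + 215 → p* = $14, q* = 299.
With the tax collected from sellers, supply shifts: qs = 6(p − 3.5) + 215.
New equilibrium: buyers pay $17, sellers receive $13.5, q = 296. (Wedge: pb − ps = 3.5.)
Quantity falls by |ΔQ| = |299 − 296| = 3.
DWL = ½ · t · |ΔQ| = ½ · 3.5 · 3 = $5.25.

Deadweight loss = $5.25 thousand.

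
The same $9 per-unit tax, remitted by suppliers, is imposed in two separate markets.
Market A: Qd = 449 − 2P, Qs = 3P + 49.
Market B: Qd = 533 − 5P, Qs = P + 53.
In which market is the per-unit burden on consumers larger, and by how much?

Market A, by $3.9.

Market A: pre-tax P* = $80, Q* = 289; post-tax Q = 278.2; per-unit burden on consumers = $5.4.
Market B: pre-tax P* = $80, Q* = 133; post-tax Q = 125.5; per-unit burden on consumers = $1.5.
Difference: $5.4 vs $1.5 → market A is larger by $3.9.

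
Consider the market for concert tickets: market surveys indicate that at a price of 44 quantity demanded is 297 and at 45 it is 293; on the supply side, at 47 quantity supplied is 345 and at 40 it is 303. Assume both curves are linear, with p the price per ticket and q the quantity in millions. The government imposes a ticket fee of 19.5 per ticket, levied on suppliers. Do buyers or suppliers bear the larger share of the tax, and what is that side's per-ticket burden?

Demand slope: (293 − 297)/(45 − 44) = -4, so qd = 473 − 4p.
Supply slope: (303 − 345)/(40 − 47) = 6, so qs = 6p + 63.
Before the tax: set 473 − 4p = 6p + 63 → p* = 41, q* = 309.
With the tax collected from suppliers, supply shifts: qs = 6(p − 19.5) + 63.
New equilibrium: buyers pay 52.7, suppliers receive 33.2, q = 262.2. (Wedge: pb − ps = 19.5.)
Per-ticket burden: buyers 11.7, suppliers 7.8.
Buyers take the larger share because demand is less price-elastic here (demand slope 4 vs supply slope 6).

Buyers bear the larger share: 11.7 per ticket.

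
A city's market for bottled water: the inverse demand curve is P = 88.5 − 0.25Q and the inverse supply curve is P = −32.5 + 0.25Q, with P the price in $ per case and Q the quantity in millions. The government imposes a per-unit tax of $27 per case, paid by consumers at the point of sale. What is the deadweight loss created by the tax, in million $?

Inverting to Q(P) form: Qd = 354 − 4P; Qs = 4P + 130.
Without the tax, 354 − 4P = 4P + 130 gives 8P = 224, so P* = $28 and Q* = 242.
With the tax collected from consumers, demand (in seller-price terms) shifts: Qd = 354 − 4(P + 27).
Solving gives Q = 188 with consumers paying $41.5 and producers receiving $14.5 (the $27 wedge).
Quantity falls by |ΔQ| = |242 − 188| = 54.
DWL = ½ · t · |ΔQ| = ½ · 27 · 54 = $729.

Deadweight loss = $729 million.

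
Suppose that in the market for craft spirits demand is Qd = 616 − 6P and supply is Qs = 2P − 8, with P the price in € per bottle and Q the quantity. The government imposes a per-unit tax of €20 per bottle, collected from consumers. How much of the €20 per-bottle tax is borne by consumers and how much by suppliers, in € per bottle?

Before the tax: set 616 − 6P = 2P − 8 → P* = €78, Q* = 148.
With the tax collected from consumers, demand (in seller-price terms) shifts: Qd = 616 − 6(P + 20).
Solving gives Q = 118 with consumers paying €83 and suppliers receiving €63 (the €20 wedge).
Burden on consumers: €5; on suppliers: €15. (They sum to €20.)
The less price-elastic side of the market bears the larger share of a per-unit tax.

Consumers bear €5 per bottle; suppliers bear €15 per bottle.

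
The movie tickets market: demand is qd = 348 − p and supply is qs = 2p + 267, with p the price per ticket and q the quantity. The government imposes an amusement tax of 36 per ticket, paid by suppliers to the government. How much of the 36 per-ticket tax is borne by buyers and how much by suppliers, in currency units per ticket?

Before the tax: set 348 − p = 2p + 267 → p* = 27, q* = 321.
With the tax collected from suppliers, supply shifts: qs = 2(p − 36) + 267.
New equilibrium: buyers pay 51, suppliers receive 15, q = 297. (Wedge: pb − ps = 36.)
Burden on buyers: 24; on suppliers: 12. (They sum to 36.)

Buyers bear 24 per ticket; suppliers bear 12 per ticket.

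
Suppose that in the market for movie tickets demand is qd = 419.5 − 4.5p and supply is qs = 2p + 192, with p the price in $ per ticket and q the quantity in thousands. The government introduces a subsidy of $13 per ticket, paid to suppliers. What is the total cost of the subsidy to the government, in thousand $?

Without the subsidy, 419.5 − 4.5p = 2p + 192 gives 6.5p = 227.5, so p* = $35 and q* = 262.
With a per-unit subsidy paid to suppliers, each receives p + 13 per unit sold, so supply becomes qs = 2(p + 13) + 192.
New equilibrium: consumers pay $31, suppliers receive $44, q = 280. (Wedge: pb − ps = −13.)
Outlay = t · Q = 13 · 280 = $3640.

Government outlay = $3640 thousand.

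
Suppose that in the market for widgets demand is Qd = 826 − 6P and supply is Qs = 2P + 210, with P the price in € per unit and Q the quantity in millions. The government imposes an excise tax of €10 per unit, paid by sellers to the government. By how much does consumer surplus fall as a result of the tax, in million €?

Before the tax: set 826 − 6P = 2P + 210 → P* = €77, Q* = 364.
With the tax collected from sellers, supply shifts: Qs = 2(P − 10) + 210.
Solving gives Q = 349 with buyers paying €79.5 and sellers receiving €69.5 (the €10 wedge).
ΔCS is the trapezoid between Q = 349 and Q = 364 of height €2.5: ½ · (364 + 349) · 2.5 = €891.25.

Consumer surplus falls by €891.25 million.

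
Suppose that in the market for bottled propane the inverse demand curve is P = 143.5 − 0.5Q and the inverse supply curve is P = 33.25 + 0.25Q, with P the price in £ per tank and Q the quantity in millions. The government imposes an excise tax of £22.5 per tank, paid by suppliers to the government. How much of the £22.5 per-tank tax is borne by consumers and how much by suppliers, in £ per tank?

Inverting to Q(P) form: Qd = 287 − 2P; Qs = 4P − 133.
Without the tax, 287 − 2P = 4P − 133 gives 6P = 420, so P* = £70 and Q* = 147.
With the tax collected from suppliers, supply shifts: Qs = 4(P − 22.5) − 133.
Solving gives Q = 117 with consumers paying £85 and suppliers receiving £62.5 (the £22.5 wedge).
Burden on consumers: £15; on suppliers: £7.5. (They sum to £22.5.)
The less price-elastic side of the market bears the larger share of a per-unit tax.

Consumers bear £15 per tank; suppliers bear £7.5 per tank.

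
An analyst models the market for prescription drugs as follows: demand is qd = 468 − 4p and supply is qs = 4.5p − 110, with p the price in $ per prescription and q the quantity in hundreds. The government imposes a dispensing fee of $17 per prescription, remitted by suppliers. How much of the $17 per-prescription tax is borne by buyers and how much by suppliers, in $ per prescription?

Before the tax: set 468 − 4p = 4.5p − 110 → p* = $68, q* = 196.
With the tax collected from suppliers, supply shifts: qs = 4.5(p − 17) − 110.
Solving gives q = 160 with buyers paying $77 and suppliers receiving $60 (the $17 wedge).
Burden on buyers: $9; on suppliers: $8. (They sum to $17.)
The less price-elastic side of the market bears the larger share of a per-unit tax.

Buyers bear $9 per prescription; suppliers bear $8 per prescription.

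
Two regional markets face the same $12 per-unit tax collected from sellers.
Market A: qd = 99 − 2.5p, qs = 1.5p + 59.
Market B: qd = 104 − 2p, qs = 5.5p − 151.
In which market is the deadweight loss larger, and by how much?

Market A: pre-tax p* = $10, q* = 74; post-tax q = 62.75; deadweight loss = $67.5.
Market B: pre-tax p* = $34, q* = 36; post-tax q = 18.4; deadweight loss = $105.6.
Difference: $67.5 vs $105.6 → market B is larger by $38.1.

Market B, by $38.1.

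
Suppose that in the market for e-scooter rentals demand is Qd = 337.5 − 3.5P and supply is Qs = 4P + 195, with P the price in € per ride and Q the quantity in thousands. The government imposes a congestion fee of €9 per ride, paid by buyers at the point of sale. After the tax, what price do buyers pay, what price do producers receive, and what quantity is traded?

Without the tax, 337.5 − 3.5P = 4P + 195 gives 7.5P = 142.5, so P* = €19 and Q* = 271.
With the tax collected from buyers, demand (in seller-price terms) shifts: Qd = 337.5 − 3.5(P + 9).
Solving gives Q = 254.2 with buyers paying €23.8 and producers receiving €14.8 (the €9 wedge).
The less price-elastic side of the market bears the larger share of a per-unit tax.

Buyers pay €23.8; producers receive €14.8; quantity = 254.2.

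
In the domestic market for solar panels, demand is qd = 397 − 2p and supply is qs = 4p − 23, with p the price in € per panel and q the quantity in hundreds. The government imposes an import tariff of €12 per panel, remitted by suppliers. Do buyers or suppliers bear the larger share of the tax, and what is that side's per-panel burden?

Before the tax: set 397 − 2p = 4p − 23 → p* = €70, q* = 257.
With the tax collected from suppliers, supply shifts: qs = 4(p − 12) − 23.
New equilibrium: buyers pay €78, suppliers receive €66, q = 241. (Wedge: pb − ps = 12.)
Per-panel burden: buyers €8, suppliers €4.
Buyers take the larger share because demand is less price-elastic here (demand slope 2 vs supply slope 4).
The less price-elastic side of the market bears the larger share of a per-unit tax.

Buyers bear the larger share: €8 per panel.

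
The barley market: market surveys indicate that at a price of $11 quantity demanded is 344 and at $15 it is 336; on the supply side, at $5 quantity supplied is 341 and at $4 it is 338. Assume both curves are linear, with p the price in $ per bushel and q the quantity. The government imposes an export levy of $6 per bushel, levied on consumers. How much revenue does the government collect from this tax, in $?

Tax revenue = $2056.8.

Demand slope: (336 − 344)/(15 − 11) = -2, so qd = 366 − 2p.
Supply slope: (338 − 341)/(4 − 5) = 3, so qs = 3p + 326.
Without the tax, 366 − 2p = 3p + 326 gives 5p = 40, so p* = $8 and q* = 350.
With the tax collected from consumers, demand (in seller-price terms) shifts: qd = 366 − 2(p + 6).
Solving gives q = 342.8 with consumers paying $11.6 and producers receiving $5.6 (the $6 wedge).
Revenue = t · Q = 6 · 342.8 = $2056.8.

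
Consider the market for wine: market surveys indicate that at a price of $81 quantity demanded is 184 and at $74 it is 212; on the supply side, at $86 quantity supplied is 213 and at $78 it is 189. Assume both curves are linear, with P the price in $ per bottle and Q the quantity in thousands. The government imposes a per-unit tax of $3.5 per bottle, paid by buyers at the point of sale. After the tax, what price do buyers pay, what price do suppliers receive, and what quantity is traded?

Buyers pay $80.5; suppliers receive $77; quantity = 186.

Demand slope: (212 − 184)/(74 − 81) = -4, so Qd = 508 − 4P.
Supply slope: (189 − 213)/(78 − 86) = 3, so Qs = 3P − 45.
Without the tax, 508 − 4P = 3P − 45 gives 7P = 553, so P* = $79 and Q* = 192.
With the tax collected from buyers, demand (in seller-price terms) shifts: Qd = 508 − 4(P + 3.5).
Solving gives Q = 186 with buyers paying $80.5 and suppliers receiving $77 (the $3.5 wedge).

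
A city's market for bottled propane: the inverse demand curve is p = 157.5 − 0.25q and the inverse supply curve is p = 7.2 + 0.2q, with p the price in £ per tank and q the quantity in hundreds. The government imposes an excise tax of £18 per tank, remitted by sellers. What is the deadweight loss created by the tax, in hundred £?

Rewrite in direct form: qd = 630 − 4p and qs = 5p − 36.
Without the tax, 630 − 4p = 5p − 36 gives 9p = 666, so p* = £74 and q* = 334.
With the tax collected from sellers, supply shifts: qs = 5(p − 18) − 36.
New equilibrium: buyers pay £84, sellers receive £66, q = 294. (Wedge: pb − ps = 18.)
Quantity falls by |ΔQ| = |334 − 294| = 40.
DWL = ½ · t · |ΔQ| = ½ · 18 · 40 = £360.

Deadweight loss = £360 hundred.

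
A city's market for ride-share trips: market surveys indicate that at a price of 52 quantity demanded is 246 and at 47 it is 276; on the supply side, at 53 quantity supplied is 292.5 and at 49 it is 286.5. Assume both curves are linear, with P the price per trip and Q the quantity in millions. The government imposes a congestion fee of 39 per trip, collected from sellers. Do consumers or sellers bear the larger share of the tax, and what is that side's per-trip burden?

Sellers bear the larger share: 31.2 per trip.

Demand slope: (276 − 246)/(47 − 52) = -6, so Qd = 558 − 6P.
Supply slope: (286.5 − 292.5)/(49 − 53) = 1.5, so Qs = 1.5P + 213.
Without the tax, 558 − 6P = 1.5P + 213 gives 7.5P = 345, so P* = 46 and Q* = 282.
With the tax collected from sellers, supply shifts: Qs = 1.5(P − 39) + 213.
Solving gives Q = 235.2 with consumers paying 53.8 and sellers receiving 14.8 (the 39 wedge).
Per-trip burden: consumers 7.8, sellers 31.2.
Sellers take the larger share because supply is less price-elastic here (demand slope 6 vs supply slope 1.5).
The less price-elastic side of the market bears the larger share of a per-unit tax.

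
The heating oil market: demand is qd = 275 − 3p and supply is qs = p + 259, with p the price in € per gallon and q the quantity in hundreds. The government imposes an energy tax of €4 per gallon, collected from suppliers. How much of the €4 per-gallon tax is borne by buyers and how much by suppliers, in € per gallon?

Buyers bear €1 per gallon; suppliers bear €3 per gallon.

Without the tax, 275 − 3p = p + 259 gives 4p = 16, so p* = €4 and q* = 263.
With the tax collected from suppliers, supply shifts: qs = (p − 4) + 259.
Solving gives q = 260 with buyers paying €5 and suppliers receiving €1 (the €4 wedge).
Burden on buyers: €1; on suppliers: €3. (They sum to €4.)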